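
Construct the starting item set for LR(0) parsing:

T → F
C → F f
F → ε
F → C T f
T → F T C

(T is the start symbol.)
First, augment the grammar with T' → T
I₀ = CLOSURE({ [T' → . T] }):
  [T' → . T] has the dot before T: add [T → . F], [T → . F T C]
  [T → . F] has the dot before F: add [F → .], [F → . C T f]
  [F → . C T f] has the dot before C: add [C → . F f]
No further items can be added.

I₀ = { [C → . F f], [F → . C T f], [F → .], [T → . F T C], [T → . F], [T' → . T] }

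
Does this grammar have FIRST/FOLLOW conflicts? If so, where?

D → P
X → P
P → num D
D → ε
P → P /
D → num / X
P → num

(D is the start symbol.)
A FIRST/FOLLOW conflict occurs when a non-terminal N has a nullable alternative N → β (β ⇒* ε) and another alternative N → α with FIRST(α) ∩ FOLLOW(N) ≠ ∅: on such a lookahead the parser cannot decide between expanding α and letting N vanish via β.

Nullable non-terminals: D.
FIRST sets used below: FIRST(P) = { 'num' }

D: nullable alternative(s) D → ε; FOLLOW(D) = { $, '/' }
  D → P: FIRST \ {ε} = { 'num' } — disjoint from FOLLOW(D)
  D → ε: FIRST \ {ε} = { } — this is the only nullable alternative, skip
  D → num / X: FIRST \ {ε} = { 'num' } — disjoint from FOLLOW(D)

P, X have no nullable alternative, so no FIRST/FOLLOW check is needed there.

No FIRST/FOLLOW conflicts found.

Answer: No FIRST/FOLLOW conflicts.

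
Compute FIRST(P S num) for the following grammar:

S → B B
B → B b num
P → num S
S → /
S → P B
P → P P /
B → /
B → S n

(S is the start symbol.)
{ 'num' }

FIRST sets of the non-terminals involved (from the grammar, by fixed-point iteration):
  FIRST(P) = { 'num' }

To compute FIRST(P S num), process the symbols left to right:
Symbol P is a non-terminal. Add FIRST(P) \ {ε} = { 'num' }
P is not nullable (ε ∉ FIRST(P)), so stop here.
FIRST(P S num) = { 'num' }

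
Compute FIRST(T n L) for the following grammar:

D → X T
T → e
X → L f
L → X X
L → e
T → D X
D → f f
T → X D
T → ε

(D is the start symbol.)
{ 'e', 'f', 'n' }

FIRST sets of the non-terminals involved (from the grammar, by fixed-point iteration):
  FIRST(T) = { 'e', 'f', ε }

To compute FIRST(T n L), process the symbols left to right:
Symbol T is a non-terminal. Add FIRST(T) \ {ε} = { 'e', 'f' }
T is nullable (ε ∈ FIRST(T)), continue to the next symbol.
Symbol n is a terminal. Add 'n' and stop.
FIRST(T n L) = { 'e', 'f', 'n' }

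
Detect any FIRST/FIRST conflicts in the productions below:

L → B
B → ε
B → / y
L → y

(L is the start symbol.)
A FIRST/FIRST conflict occurs when two productions N → α and N → β for the same non-terminal have FIRST(α) ∩ FIRST(β) ≠ ∅ (with ε ∈ FIRST of a nullable right-hand side, so two nullable alternatives also conflict).

FIRST sets of the non-terminals at (or reachable through a nullable prefix from) the front of some alternative:
  FIRST(B) = { '/', ε }

Productions for L:
  L → B: FIRST = { '/', ε }
  L → y: FIRST = { 'y' }
Productions for B:
  B → ε: FIRST = { ε }
  B → / y: FIRST = { '/' }

All alternatives of each non-terminal have pairwise disjoint FIRST sets.

Answer: No FIRST/FIRST conflicts.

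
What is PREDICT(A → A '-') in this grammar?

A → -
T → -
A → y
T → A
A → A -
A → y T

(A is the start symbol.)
{ '-', 'y' }

PREDICT(A → A '-') = (FIRST(RHS) \ {ε}) ∪ (FOLLOW(A) if ε ∈ FIRST(RHS), i.e. RHS ⇒* ε)
FIRST(A) = { '-', 'y' }
FIRST(A '-') = { '-', 'y' }
ε ∉ FIRST(A '-'), so FOLLOW(A) is not added.
PREDICT(A → A '-') = { '-', 'y' }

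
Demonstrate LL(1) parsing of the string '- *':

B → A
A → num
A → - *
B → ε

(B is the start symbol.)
Stack is shown with the top on the left.

Stack  Input  Action
--------------------
B $    - * $  output B → A
A $    - * $  output A → - *
- * $  - * $  match '-'
* $    * $    match '*'
$      $      accept

The string is accepted.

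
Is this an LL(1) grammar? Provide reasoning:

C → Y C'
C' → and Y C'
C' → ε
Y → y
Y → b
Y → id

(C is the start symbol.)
Relevant sets:
  FOLLOW(C') = { $ }

For C':
  PREDICT(C' → and Y C') = { 'and' }
  PREDICT(C' → ε) = { $ }
For Y:
  PREDICT(Y → y) = { 'y' }
  PREDICT(Y → b) = { 'b' }
  PREDICT(Y → id) = { 'id' }
C has a single production, so nothing to check there.

All predict sets are disjoint. The grammar IS LL(1).

Answer: Yes, the grammar is LL(1).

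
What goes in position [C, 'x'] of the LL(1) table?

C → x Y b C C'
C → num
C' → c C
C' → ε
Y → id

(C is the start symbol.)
C → x Y b C C'

To find M[C, 'x'], we find productions for C where 'x' is in the predict set (PREDICT(N → α) = (FIRST(α) \ {ε}) ∪ (FOLLOW(N) if α ⇒* ε)).

C → x Y b C C': PREDICT = { 'x' }
  'x' is in predict set, so this production goes in M[C, 'x']
C → num: PREDICT = { 'num' }

M[C, 'x'] = C → x Y b C C'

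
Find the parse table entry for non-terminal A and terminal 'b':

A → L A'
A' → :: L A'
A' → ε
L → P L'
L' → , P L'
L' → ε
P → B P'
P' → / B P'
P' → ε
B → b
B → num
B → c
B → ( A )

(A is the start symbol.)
A → L A'

To find M[A, 'b'], we find productions for A where 'b' is in the predict set (PREDICT(N → α) = (FIRST(α) \ {ε}) ∪ (FOLLOW(N) if α ⇒* ε)).

Relevant sets:
  FIRST(L) = { '(', 'b', 'c', 'num' }

A → L A': PREDICT = { '(', 'b', 'c', 'num' }
  'b' is in predict set, so this production goes in M[A, 'b']

M[A, 'b'] = A → L A'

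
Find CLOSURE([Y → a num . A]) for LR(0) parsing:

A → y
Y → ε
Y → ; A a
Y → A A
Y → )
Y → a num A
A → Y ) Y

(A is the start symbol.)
{ [A → . Y ) Y], [A → . y], [Y → . )], [Y → . ; A a], [Y → . A A], [Y → . a num A], [Y → .], [Y → a num . A] }

To compute CLOSURE, for each item [A → α.Bβ] where B is a non-terminal, add [B → .γ] for all productions B → γ; repeat for the newly added items until nothing changes.

Start with: [Y → a num . A]
  [Y → a num . A] has the dot before A: add [A → . y], [A → . Y ) Y]
  [A → . Y ) Y] has the dot before Y: add [Y → .], [Y → . ; A a], [Y → . A A], [Y → . )], [Y → . a num A]
No further items can be added.

CLOSURE = { [A → . Y ) Y], [A → . y], [Y → . )], [Y → . ; A a], [Y → . A A], [Y → . a num A], [Y → .], [Y → a num . A] }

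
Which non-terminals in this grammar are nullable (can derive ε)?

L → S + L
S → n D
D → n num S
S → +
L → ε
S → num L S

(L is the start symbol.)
ε-productions: L → ε
So L is immediately nullable.
No further non-terminal can be added: every production for the remaining non-terminals contains a terminal or a non-nullable non-terminal.
Nullable = { 'L' }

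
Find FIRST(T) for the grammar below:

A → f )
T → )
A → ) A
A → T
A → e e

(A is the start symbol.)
{ ')' }

From T → ):
  - ')' is a terminal: add ')' and stop

Collecting: FIRST(T) = { ')' }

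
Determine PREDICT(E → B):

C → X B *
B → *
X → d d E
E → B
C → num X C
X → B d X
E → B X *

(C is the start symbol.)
{ '*' }

PREDICT(E → B) = (FIRST(RHS) \ {ε}) ∪ (FOLLOW(E) if ε ∈ FIRST(RHS), i.e. RHS ⇒* ε)
FIRST(B) = { '*' }
FIRST(B) = { '*' }
ε ∉ FIRST(B), so FOLLOW(E) is not added.
PREDICT(E → B) = { '*' }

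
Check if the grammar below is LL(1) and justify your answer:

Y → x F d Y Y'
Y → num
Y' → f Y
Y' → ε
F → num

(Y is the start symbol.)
No. Predict set conflict for Y': { 'f' }

A grammar is LL(1) if for each non-terminal N with multiple productions, the predict sets of those productions are pairwise disjoint, where PREDICT(N → α) = (FIRST(α) \ {ε}) ∪ (FOLLOW(N) if α ⇒* ε).

Relevant sets:
  FOLLOW(Y') = { $, 'f' }

For Y:
  PREDICT(Y → x F d Y Y') = { 'x' }
  PREDICT(Y → num) = { 'num' }
For Y':
  PREDICT(Y' → f Y) = { 'f' }
  PREDICT(Y' → ε) = { $, 'f' }
F has a single production, so nothing to check there.

Conflict found: Predict set conflict for Y': { 'f' }
The grammar is NOT LL(1).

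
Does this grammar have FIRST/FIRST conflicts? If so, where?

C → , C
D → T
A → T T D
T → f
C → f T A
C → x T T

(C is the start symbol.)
No FIRST/FIRST conflicts.

A FIRST/FIRST conflict occurs when two productions N → α and N → β for the same non-terminal have FIRST(α) ∩ FIRST(β) ≠ ∅ (with ε ∈ FIRST of a nullable right-hand side, so two nullable alternatives also conflict).

Productions for C:
  C → , C: FIRST = { ',' }
  C → f T A: FIRST = { 'f' }
  C → x T T: FIRST = { 'x' }
D, A, T have only one production, so no FIRST/FIRST conflict is possible there.

All alternatives of each non-terminal have pairwise disjoint FIRST sets.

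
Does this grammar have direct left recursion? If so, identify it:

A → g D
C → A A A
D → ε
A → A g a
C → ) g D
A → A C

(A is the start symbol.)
Direct left recursion occurs when N → N α for some non-terminal N (the right-hand side begins with the left-hand side itself).

A → g D: starts with g
C → A A A: starts with A
D → ε: starts with ε
A → A g a: LEFT RECURSIVE (starts with A)
C → ) g D: starts with ')'
A → A C: LEFT RECURSIVE (starts with A)

The grammar has direct left recursion on: A.

Answer: Yes, A is left-recursive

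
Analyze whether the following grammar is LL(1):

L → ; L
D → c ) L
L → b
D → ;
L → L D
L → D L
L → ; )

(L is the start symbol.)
A grammar is LL(1) if for each non-terminal N with multiple productions, the predict sets of those productions are pairwise disjoint, where PREDICT(N → α) = (FIRST(α) \ {ε}) ∪ (FOLLOW(N) if α ⇒* ε).

Relevant sets:
  FIRST(L) = { ';', 'b', 'c' }
  FIRST(D) = { ';', 'c' }

For L:
  PREDICT(L → ';' L) = { ';' }
  PREDICT(L → b) = { 'b' }
  PREDICT(L → L D) = { ';', 'b', 'c' }
  PREDICT(L → D L) = { ';', 'c' }
  PREDICT(L → ';' ')') = { ';' }
For D:
  PREDICT(D → c ')' L) = { 'c' }
  PREDICT(D → ';') = { ';' }

Conflict found: Predict set conflict for L: { ';' }
The grammar is NOT LL(1).

Answer: No. Predict set conflict for L: { ';' }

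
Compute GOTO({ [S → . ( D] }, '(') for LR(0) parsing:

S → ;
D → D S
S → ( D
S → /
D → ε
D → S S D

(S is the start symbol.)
GOTO(I, '(') = CLOSURE({ [A → αX.β] : [A → α.Xβ] ∈ I, X = '(' })

Items with dot before '(', with the dot advanced:
  [S → . ( D] → [S → ( . D]
Closure of the advanced items:
  [S → ( . D] has the dot before D: add [D → . D S], [D → .], [D → . S S D]
  [D → . S S D] has the dot before S: add [S → . ;], [S → . ( D], [S → . /]

GOTO = { [D → . D S], [D → . S S D], [D → .], [S → ( . D], [S → . ( D], [S → . /], [S → . ;] }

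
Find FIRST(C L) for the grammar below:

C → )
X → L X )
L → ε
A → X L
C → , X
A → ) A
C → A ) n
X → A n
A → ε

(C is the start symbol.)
FIRST sets of the non-terminals involved (from the grammar, by fixed-point iteration):
  FIRST(C) = { ')', ',', 'n' }

To compute FIRST(C L), process the symbols left to right:
Symbol C is a non-terminal. Add FIRST(C) \ {ε} = { ')', ',', 'n' }
C is not nullable (ε ∉ FIRST(C)), so stop here.
FIRST(C L) = { ')', ',', 'n' }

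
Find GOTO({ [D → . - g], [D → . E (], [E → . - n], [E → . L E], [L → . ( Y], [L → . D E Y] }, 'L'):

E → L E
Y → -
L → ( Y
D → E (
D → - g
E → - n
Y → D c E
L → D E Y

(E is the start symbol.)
GOTO(I, 'L') = CLOSURE({ [A → αX.β] : [A → α.Xβ] ∈ I, X = 'L' })

Items with dot before 'L', with the dot advanced:
  [E → . L E] → [E → L . E]
Closure of the advanced items:
  [E → L . E] has the dot before E: add [E → . L E], [E → . - n]
  [E → . L E] has the dot before L: add [L → . ( Y], [L → . D E Y]
  [L → . D E Y] has the dot before D: add [D → . E (], [D → . - g]

GOTO = { [D → . - g], [D → . E (], [E → . - n], [E → . L E], [E → L . E], [L → . ( Y], [L → . D E Y] }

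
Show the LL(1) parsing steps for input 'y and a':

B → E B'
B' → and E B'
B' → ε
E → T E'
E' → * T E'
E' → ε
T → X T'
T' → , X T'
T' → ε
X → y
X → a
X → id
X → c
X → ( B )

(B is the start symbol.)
LL(1) parsing maintains a stack (initially the start symbol over $) and the input. At each step: if the stack top is a terminal, match it against the current input token; if it is a non-terminal N, replace it with the RHS of M[N, lookahead] (the unique production whose predict set contains the lookahead).

Stack is shown with the top on the left.

Stack         Input      Action
-------------------------------
B $           y and a $  output B → E B'
E B' $        y and a $  output E → T E'
T E' B' $     y and a $  output T → X T'
X T' E' B' $  y and a $  output X → y
y T' E' B' $  y and a $  match 'y'
T' E' B' $    and a $    output T' → ε
E' B' $       and a $    output E' → ε
B' $          and a $    output B' → and E B'
and E B' $    and a $    match 'and'
E B' $        a $        output E → T E'
T E' B' $     a $        output T → X T'
X T' E' B' $  a $        output X → a
a T' E' B' $  a $        match 'a'
T' E' B' $    $          output T' → ε
E' B' $       $          output E' → ε
B' $          $          output B' → ε
$             $          accept

The string is accepted.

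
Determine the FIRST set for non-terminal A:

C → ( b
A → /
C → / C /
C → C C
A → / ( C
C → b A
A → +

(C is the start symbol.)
From A → /:
  - '/' is a terminal: add '/' and stop
From A → / ( C:
  - '/' is a terminal: add '/' and stop
From A → +:
  - '+' is a terminal: add '+' and stop

Collecting: FIRST(A) = { '+', '/' }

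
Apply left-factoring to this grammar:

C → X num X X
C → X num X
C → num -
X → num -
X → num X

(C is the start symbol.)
C → X num X C'
C' → X
C' → ε
C → num -
X → num X'
X' → -
X' → X

Left-factoring transforms A → αβ₁ | αβ₂ into A → αA' and A' → β₁ | β₂
(α is the longest common prefix among the alternatives). Repeat until
no nonterminal has two alternatives with a common prefix.

Round 1: C has alternatives sharing prefix 'X num X'. Introduce C': C → X num X C'
  Add: C' → X
  Add: C' → ε

Round 2: X has alternatives sharing prefix 'num'. Introduce X': X → num X'
  Add: X' → -
  Add: X' → X

No remaining common prefixes — done.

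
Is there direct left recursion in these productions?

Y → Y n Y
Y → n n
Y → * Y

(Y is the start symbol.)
Yes, Y is left-recursive

Direct left recursion occurs when N → N α for some non-terminal N (the right-hand side begins with the left-hand side itself).

Y → Y n Y: LEFT RECURSIVE (starts with Y)
Y → n n: starts with n
Y → * Y: starts with '*'

The grammar has direct left recursion on: Y.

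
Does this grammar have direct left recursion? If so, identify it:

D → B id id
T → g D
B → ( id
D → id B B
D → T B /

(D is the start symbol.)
Direct left recursion occurs when N → N α for some non-terminal N (the right-hand side begins with the left-hand side itself).

D → B id id: starts with B
T → g D: starts with g
B → ( id: starts with '('
D → id B B: starts with id
D → T B /: starts with T

No direct left recursion found.

Answer: No direct left recursion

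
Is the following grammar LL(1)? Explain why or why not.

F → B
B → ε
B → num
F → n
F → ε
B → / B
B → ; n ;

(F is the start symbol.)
No. Predict set conflict for F: { $ }

A grammar is LL(1) if for each non-terminal N with multiple productions, the predict sets of those productions are pairwise disjoint, where PREDICT(N → α) = (FIRST(α) \ {ε}) ∪ (FOLLOW(N) if α ⇒* ε).

Relevant sets:
  FIRST(B) = { '/', ';', 'num', ε }
  FOLLOW(F) = { $ }
  FOLLOW(B) = { $ }

For F:
  PREDICT(F → B) = { $, '/', ';', 'num' }
  PREDICT(F → n) = { 'n' }
  PREDICT(F → ε) = { $ }
For B:
  PREDICT(B → ε) = { $ }
  PREDICT(B → num) = { 'num' }
  PREDICT(B → '/' B) = { '/' }
  PREDICT(B → ';' n ';') = { ';' }

Conflict found: Predict set conflict for F: { $ }
The grammar is NOT LL(1).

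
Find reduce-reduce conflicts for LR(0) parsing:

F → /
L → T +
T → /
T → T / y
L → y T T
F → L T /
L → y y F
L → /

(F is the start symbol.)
A reduce-reduce conflict occurs when an LR(0) state has two complete items [A → α .] and [B → β .] — both call for a reduction, and with no lookahead the parser cannot choose between them.

Augment with F' → F and build the canonical LR(0) collection (I0 = CLOSURE({[F' → . F]}), then GOTO on every symbol after a dot until no new states appear). It has 17 states:
  I0: { [F → . /], [F → . L T /], [F' → . F], [L → . /], [L → . T +], [L → . y T T], [L → . y y F], [T → . /], [T → . T / y] }  — shift
  I1: { [F → / .], [L → / .], [T → / .] }  — 3 reduces
  I2: { [F' → F .] }  — accept
  I3: { [F → L . T /], [T → . /], [T → . T / y] }  — shift
  I4: { [L → T . +], [T → T . / y] }  — shift
  I5: { [L → y . T T], [L → y . y F], [T → . /], [T → . T / y] }  — shift
  I6: { [T → / .] }  — reduce
  I7: { [L → y T . T], [T → . /], [T → . T / y], [T → T . / y] }  — shift
  I8: { [F → . /], [F → . L T /], [L → . /], [L → . T +], [L → . y T T], [L → . y y F], [L → y y . F], [T → . /], [T → . T / y] }  — shift
  I9: { [L → y y F .] }  — reduce
  I10: { [T → / .], [T → T / . y] }  — shift, reduce
  I11: { [L → y T T .], [T → T . / y] }  — shift, reduce
  I12: { [T → T / . y] }  — shift
  I13: { [T → T / y .] }  — reduce
  I14: { [L → T + .] }  — reduce
  I15: { [F → L T . /], [T → T . / y] }  — shift
  I16: { [F → L T / .], [T → T / . y] }  — shift, reduce

I1 contains complete items [F → / .], [L → / .], [T → / .] — reduce-reduce conflict.

Answer: Yes — I1: [F → / .] vs [L → / .]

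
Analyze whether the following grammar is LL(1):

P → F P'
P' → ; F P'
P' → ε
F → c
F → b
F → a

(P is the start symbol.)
Relevant sets:
  FOLLOW(P') = { $ }

For P':
  PREDICT(P' → ';' F P') = { ';' }
  PREDICT(P' → ε) = { $ }
For F:
  PREDICT(F → c) = { 'c' }
  PREDICT(F → b) = { 'b' }
  PREDICT(F → a) = { 'a' }
P has a single production, so nothing to check there.

All predict sets are disjoint. The grammar IS LL(1).

Answer: Yes, the grammar is LL(1).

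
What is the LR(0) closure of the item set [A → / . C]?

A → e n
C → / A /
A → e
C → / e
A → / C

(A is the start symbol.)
{ [A → / . C], [C → . / A /], [C → . / e] }

Start with: [A → / . C]
  [A → / . C] has the dot before C: add [C → . / A /], [C → . / e]
No further items can be added.

CLOSURE = { [A → / . C], [C → . / A /], [C → . / e] }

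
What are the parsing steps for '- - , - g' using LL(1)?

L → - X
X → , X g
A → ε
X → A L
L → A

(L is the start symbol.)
Stack is shown with the top on the left.

Stack    Input        Action
----------------------------
L $      - - , - g $  output L → - X
- X $    - - , - g $  match '-'
X $      - , - g $    output X → A L
A L $    - , - g $    output A → ε
L $      - , - g $    output L → - X
- X $    - , - g $    match '-'
X $      , - g $      output X → , X g
, X g $  , - g $      match ','
X g $    - g $        output X → A L
A L g $  - g $        output A → ε
L g $    - g $        output L → - X
- X g $  - g $        match '-'
X g $    g $          output X → A L
A L g $  g $          output A → ε
L g $    g $          output L → A
A g $    g $          output A → ε
g $      g $          match 'g'
$        $            accept

The string is accepted.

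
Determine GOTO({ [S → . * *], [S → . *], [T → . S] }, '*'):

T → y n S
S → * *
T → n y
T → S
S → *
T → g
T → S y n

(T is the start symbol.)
{ [S → * . *], [S → * .] }

GOTO(I, '*') = CLOSURE({ [A → αX.β] : [A → α.Xβ] ∈ I, X = '*' })

Items with dot before '*', with the dot advanced:
  [S → . *] → [S → * .]
  [S → . * *] → [S → * . *]
Closure adds nothing (no advanced item has the dot before a non-terminal).

GOTO = { [S → * . *], [S → * .] }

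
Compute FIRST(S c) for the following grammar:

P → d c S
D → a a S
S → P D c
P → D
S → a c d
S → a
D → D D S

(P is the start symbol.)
FIRST sets of the non-terminals involved (from the grammar, by fixed-point iteration):
  FIRST(S) = { 'a', 'd' }

To compute FIRST(S c), process the symbols left to right:
Symbol S is a non-terminal. Add FIRST(S) \ {ε} = { 'a', 'd' }
S is not nullable (ε ∉ FIRST(S)), so stop here.
FIRST(S c) = { 'a', 'd' }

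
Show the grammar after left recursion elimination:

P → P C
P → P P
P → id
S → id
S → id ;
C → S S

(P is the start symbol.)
P → id P'
P' → C P'
P' → P P'
P' → ε
S → id
S → id ;
C → S S

P is directly left-recursive. The standard transformation for
  A → A α₁ | ... | A α_m | β₁ | ... | β_n
is
  A  → β₁ A' | ... | β_n A'
  A' → α₁ A' | ... | α_m A' | ε

P → id becomes P → id P'
P → P C becomes P' → C P'
P → P P becomes P' → P P'
Add P' → ε

Productions for other non-terminals are unchanged:
  S → id
  S → id ;
  C → S S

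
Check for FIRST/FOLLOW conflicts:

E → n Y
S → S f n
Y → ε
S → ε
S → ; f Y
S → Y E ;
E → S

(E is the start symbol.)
Yes. S → S f n with FOLLOW(S) on { ';', 'f' }; S → ';' f Y with FOLLOW(S) on { ';' }; S → Y E ';' with FOLLOW(S) on { ';', 'f' }

Nullable non-terminals: E, S, Y.
FIRST sets used below: FIRST(S) = { ';', 'f', 'n', ε }, FIRST(Y) = { ε }, FIRST(E) = { ';', 'f', 'n', ε }

E: nullable alternative(s) E → S; FOLLOW(E) = { $, ';' }
  E → n Y: FIRST \ {ε} = { 'n' } — disjoint from FOLLOW(E)
  E → S: FIRST \ {ε} = { ';', 'f', 'n' } — this is the only nullable alternative, skip

S: nullable alternative(s) S → ε; FOLLOW(S) = { $, ';', 'f' }
  S → S f n: FIRST \ {ε} = { ';', 'f', 'n' } — overlaps FOLLOW(S) on { ';', 'f' }: CONFLICT
  S → ε: FIRST \ {ε} = { } — this is the only nullable alternative, skip
  S → ; f Y: FIRST \ {ε} = { ';' } — overlaps FOLLOW(S) on { ';' }: CONFLICT
  S → Y E ;: FIRST \ {ε} = { ';', 'f', 'n' } — overlaps FOLLOW(S) on { ';', 'f' }: CONFLICT
Y has a nullable alternative but only one production, so nothing to check.

So the grammar has 3 FIRST/FOLLOW conflicts (marked CONFLICT above).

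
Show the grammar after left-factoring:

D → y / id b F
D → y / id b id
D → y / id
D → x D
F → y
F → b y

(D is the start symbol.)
D → y / id D'
D' → b D''
D'' → F
D'' → id
D' → ε
D → x D
F → y
F → b y

Left-factoring transforms A → αβ₁ | αβ₂ into A → αA' and A' → β₁ | β₂
(α is the longest common prefix among the alternatives). Repeat until
no nonterminal has two alternatives with a common prefix.

Round 1: D has alternatives sharing prefix 'y / id'. Introduce D': D → y / id D'
  Add: D' → b F
  Add: D' → b id
  Add: D' → ε

Round 2: D' has alternatives sharing prefix 'b'. Introduce D'': D' → b D''
  Add: D'' → F
  Add: D'' → id

No remaining common prefixes — done.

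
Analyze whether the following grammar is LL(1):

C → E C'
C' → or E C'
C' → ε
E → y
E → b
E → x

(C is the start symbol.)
Yes, the grammar is LL(1).

A grammar is LL(1) if for each non-terminal N with multiple productions, the predict sets of those productions are pairwise disjoint, where PREDICT(N → α) = (FIRST(α) \ {ε}) ∪ (FOLLOW(N) if α ⇒* ε).

Relevant sets:
  FOLLOW(C') = { $ }

For C':
  PREDICT(C' → or E C') = { 'or' }
  PREDICT(C' → ε) = { $ }
For E:
  PREDICT(E → y) = { 'y' }
  PREDICT(E → b) = { 'b' }
  PREDICT(E → x) = { 'x' }
C has a single production, so nothing to check there.

All predict sets are disjoint. The grammar IS LL(1).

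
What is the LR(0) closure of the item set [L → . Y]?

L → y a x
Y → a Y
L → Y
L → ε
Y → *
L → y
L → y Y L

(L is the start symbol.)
{ [L → . Y], [Y → . *], [Y → . a Y] }

Start with: [L → . Y]
  [L → . Y] has the dot before Y: add [Y → . a Y], [Y → . *]
No further items can be added.

CLOSURE = { [L → . Y], [Y → . *], [Y → . a Y] }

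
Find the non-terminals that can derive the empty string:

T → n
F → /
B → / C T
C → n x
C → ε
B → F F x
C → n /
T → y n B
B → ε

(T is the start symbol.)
{ 'B', 'C' }

ε-productions: C → ε, B → ε
So C, B are immediately nullable.
No further non-terminal can be added: every production for the remaining non-terminals contains a terminal or a non-nullable non-terminal.
Nullable = { 'B', 'C' }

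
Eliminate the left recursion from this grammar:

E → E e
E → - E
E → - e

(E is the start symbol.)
E → - E E'
E → - e E'
E' → e E'
E' → ε

E is directly left-recursive. The standard transformation for
  A → A α₁ | ... | A α_m | β₁ | ... | β_n
is
  A  → β₁ A' | ... | β_n A'
  A' → α₁ A' | ... | α_m A' | ε

E → - E becomes E → - E E'
E → - e becomes E → - e E'
E → E e becomes E' → e E'
Add E' → ε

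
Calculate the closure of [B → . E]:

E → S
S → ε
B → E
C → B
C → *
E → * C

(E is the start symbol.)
{ [B → . E], [E → . * C], [E → . S], [S → .] }

Start with: [B → . E]
  [B → . E] has the dot before E: add [E → . S], [E → . * C]
  [E → . S] has the dot before S: add [S → .]
No further items can be added.

CLOSURE = { [B → . E], [E → . * C], [E → . S], [S → .] }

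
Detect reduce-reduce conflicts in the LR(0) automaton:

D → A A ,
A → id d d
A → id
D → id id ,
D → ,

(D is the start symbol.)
Augment with D' → D and build the canonical LR(0) collection (I0 = CLOSURE({[D' → . D]}), then GOTO on every symbol after a dot until no new states appear). It has 12 states:
  I0: { [A → . id d d], [A → . id], [D → . ,], [D → . A A ,], [D → . id id ,], [D' → . D] }  — shift
  I1: { [D → , .] }  — reduce
  I2: { [A → . id d d], [A → . id], [D → A . A ,] }  — shift
  I3: { [D' → D .] }  — accept
  I4: { [A → id . d d], [A → id .], [D → id . id ,] }  — shift, reduce
  I5: { [A → id d . d] }  — shift
  I6: { [D → id id . ,] }  — shift
  I7: { [D → id id , .] }  — reduce
  I8: { [A → id d d .] }  — reduce
  I9: { [D → A A . ,] }  — shift
  I10: { [A → id . d d], [A → id .] }  — shift, reduce
  I11: { [D → A A , .] }  — reduce

No state contains more than one complete item.

Answer: No reduce-reduce conflicts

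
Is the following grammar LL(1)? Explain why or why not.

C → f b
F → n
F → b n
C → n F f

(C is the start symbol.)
Yes, the grammar is LL(1).

A grammar is LL(1) if for each non-terminal N with multiple productions, the predict sets of those productions are pairwise disjoint, where PREDICT(N → α) = (FIRST(α) \ {ε}) ∪ (FOLLOW(N) if α ⇒* ε).

For C:
  PREDICT(C → f b) = { 'f' }
  PREDICT(C → n F f) = { 'n' }
For F:
  PREDICT(F → n) = { 'n' }
  PREDICT(F → b n) = { 'b' }

All predict sets are disjoint. The grammar IS LL(1).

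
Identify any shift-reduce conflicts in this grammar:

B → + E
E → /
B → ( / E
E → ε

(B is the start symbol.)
A shift-reduce conflict occurs when an LR(0) state has both:
  - a complete (reduce) item [A → α .] (dot at the end), and
  - a shift item [B → β . c γ] (dot before a terminal).

Augment with B' → B and build the canonical LR(0) collection (I0 = CLOSURE({[B' → . B]}), then GOTO on every symbol after a dot until no new states appear). It has 8 states:
  I0: { [B → . ( / E], [B → . + E], [B' → . B] }  — shift
  I1: { [B → ( . / E] }  — shift
  I2: { [B → + . E], [E → . /], [E → .] }  — shift, reduce
  I3: { [B' → B .] }  — accept
  I4: { [E → / .] }  — reduce
  I5: { [B → + E .] }  — reduce
  I6: { [B → ( / . E], [E → . /], [E → .] }  — shift, reduce
  I7: { [B → ( / E .] }  — reduce

I2 contains reduce item [E → .] and shift item [E → . /] — shift-reduce conflict.
I6 contains reduce item [E → .] and shift item [E → . /] — shift-reduce conflict.

Answer: Yes — I2: [E → .] vs [E → . /]; I6: [E → .] vs [E → . /]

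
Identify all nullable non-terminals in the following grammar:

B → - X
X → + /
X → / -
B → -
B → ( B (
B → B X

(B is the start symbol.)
A non-terminal is nullable if it can derive ε (the empty string): either it has an ε-production, or it has a production whose right-hand side consists entirely of nullable non-terminals.

There are no ε-productions, so no non-terminal can derive ε.
No non-terminals are nullable.

Answer: None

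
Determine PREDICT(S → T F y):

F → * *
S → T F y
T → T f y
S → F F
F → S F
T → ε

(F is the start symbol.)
{ '*', 'f' }

PREDICT(S → T F y) = (FIRST(RHS) \ {ε}) ∪ (FOLLOW(S) if ε ∈ FIRST(RHS), i.e. RHS ⇒* ε)
FIRST(T) = { 'f', ε }
FIRST(F) = { '*', 'f' }
FIRST(T F y) = { '*', 'f' }
ε ∉ FIRST(T F y), so FOLLOW(S) is not added.
PREDICT(S → T F y) = { '*', 'f' }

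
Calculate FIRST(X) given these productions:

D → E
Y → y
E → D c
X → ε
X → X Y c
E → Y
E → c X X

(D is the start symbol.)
{ 'y', ε }

To compute FIRST(X), examine every production with X on the left-hand side, reading each right-hand side left to right until a non-nullable symbol is reached.

FIRST sets of the other non-terminals involved (by the same procedure, iterated to a fixed point):
  FIRST(Y) = { 'y' }

From X → ε:
  - ε-production, so ε ∈ FIRST(X)
From X → X Y c:
  - X is the symbol being defined: contributes nothing new
    X is nullable, so continue to the next symbol
  - Y is a non-terminal: add FIRST(Y) \ {ε} = { 'y' }
    Y is not nullable, so stop

Collecting: FIRST(X) = { 'y', ε }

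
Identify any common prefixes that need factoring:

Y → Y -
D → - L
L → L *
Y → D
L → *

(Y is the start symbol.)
No, left-factoring is not needed

Left-factoring is needed when two productions for the same non-terminal
share a common prefix on the right-hand side.

Productions for Y:
  Y → Y -
  Y → D
Productions for L:
  L → L *
  L → *

No common prefixes found.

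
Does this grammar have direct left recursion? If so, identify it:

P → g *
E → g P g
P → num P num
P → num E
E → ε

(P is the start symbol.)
No direct left recursion

Direct left recursion occurs when N → N α for some non-terminal N (the right-hand side begins with the left-hand side itself).

P → g *: starts with g
E → g P g: starts with g
P → num P num: starts with num
P → num E: starts with num
E → ε: starts with ε

No direct left recursion found.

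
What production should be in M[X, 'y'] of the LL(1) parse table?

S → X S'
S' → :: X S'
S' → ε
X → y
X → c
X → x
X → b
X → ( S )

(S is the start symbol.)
X → y

To find M[X, 'y'], we find productions for X where 'y' is in the predict set (PREDICT(N → α) = (FIRST(α) \ {ε}) ∪ (FOLLOW(N) if α ⇒* ε)).

X → y: PREDICT = { 'y' }
  'y' is in predict set, so this production goes in M[X, 'y']
X → c: PREDICT = { 'c' }
X → x: PREDICT = { 'x' }
X → b: PREDICT = { 'b' }
X → ( S ): PREDICT = { '(' }

M[X, 'y'] = X → y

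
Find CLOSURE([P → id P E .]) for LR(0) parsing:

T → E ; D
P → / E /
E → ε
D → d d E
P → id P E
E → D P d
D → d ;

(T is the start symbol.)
{ [P → id P E .] }

To compute CLOSURE, for each item [A → α.Bβ] where B is a non-terminal, add [B → .γ] for all productions B → γ; repeat for the newly added items until nothing changes.

Start with: [P → id P E .]
The dot is at the end, so nothing is added.

CLOSURE = { [P → id P E .] }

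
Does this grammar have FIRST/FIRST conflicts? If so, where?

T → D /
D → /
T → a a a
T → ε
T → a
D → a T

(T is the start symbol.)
A FIRST/FIRST conflict occurs when two productions N → α and N → β for the same non-terminal have FIRST(α) ∩ FIRST(β) ≠ ∅ (with ε ∈ FIRST of a nullable right-hand side, so two nullable alternatives also conflict).

FIRST sets of the non-terminals at (or reachable through a nullable prefix from) the front of some alternative:
  FIRST(D) = { '/', 'a' }

Productions for T:
  T → D /: FIRST = { '/', 'a' }
  T → a a a: FIRST = { 'a' }
  T → ε: FIRST = { ε }
  T → a: FIRST = { 'a' }
Productions for D:
  D → /: FIRST = { '/' }
  D → a T: FIRST = { 'a' }

Conflict for T: T → D / and T → a a a
  Overlap: { 'a' }
Conflict for T: T → D / and T → a
  Overlap: { 'a' }
Conflict for T: T → a a a and T → a
  Overlap: { 'a' }

Answer: Yes. T → D '/' / T → a a a on { 'a' }; T → D '/' / T → a on { 'a' }; T → a a a / T → a on { 'a' }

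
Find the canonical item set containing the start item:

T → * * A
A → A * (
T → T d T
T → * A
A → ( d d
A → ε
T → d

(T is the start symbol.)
First, augment the grammar with T' → T
I₀ = CLOSURE({ [T' → . T] }):
  [T' → . T] has the dot before T: add [T → . * * A], [T → . T d T], [T → . * A], [T → . d]
No further items can be added.

I₀ = { [T → . * * A], [T → . * A], [T → . T d T], [T → . d], [T' → . T] }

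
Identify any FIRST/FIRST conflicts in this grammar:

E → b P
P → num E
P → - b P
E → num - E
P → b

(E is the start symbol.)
Productions for E:
  E → b P: FIRST = { 'b' }
  E → num - E: FIRST = { 'num' }
Productions for P:
  P → num E: FIRST = { 'num' }
  P → - b P: FIRST = { '-' }
  P → b: FIRST = { 'b' }

All alternatives of each non-terminal have pairwise disjoint FIRST sets.

Answer: No FIRST/FIRST conflicts.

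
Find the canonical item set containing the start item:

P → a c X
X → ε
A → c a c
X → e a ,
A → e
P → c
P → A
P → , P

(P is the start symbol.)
First, augment the grammar with P' → P
I₀ = CLOSURE({ [P' → . P] }):
  [P' → . P] has the dot before P: add [P → . a c X], [P → . c], [P → . A], [P → . , P]
  [P → . A] has the dot before A: add [A → . c a c], [A → . e]
No further items can be added.

I₀ = { [A → . c a c], [A → . e], [P → . , P], [P → . A], [P → . a c X], [P → . c], [P' → . P] }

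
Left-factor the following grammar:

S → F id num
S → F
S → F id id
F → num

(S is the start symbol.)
S → F S'
S' → id S''
S'' → num
S'' → id
S' → ε
F → num

Left-factoring transforms A → αβ₁ | αβ₂ into A → αA' and A' → β₁ | β₂
(α is the longest common prefix among the alternatives). Repeat until
no nonterminal has two alternatives with a common prefix.

Round 1: S has alternatives sharing prefix 'F'. Introduce S': S → F S'
  Add: S' → id num
  Add: S' → ε
  Add: S' → id id

Round 2: S' has alternatives sharing prefix 'id'. Introduce S'': S' → id S''
  Add: S'' → num
  Add: S'' → id

No remaining common prefixes — done.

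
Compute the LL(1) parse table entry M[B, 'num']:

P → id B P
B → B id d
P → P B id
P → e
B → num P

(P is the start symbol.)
To find M[B, 'num'], we find productions for B where 'num' is in the predict set (PREDICT(N → α) = (FIRST(α) \ {ε}) ∪ (FOLLOW(N) if α ⇒* ε)).

Relevant sets:
  FIRST(B) = { 'num' }

B → B id d: PREDICT = { 'num' }
  'num' is in predict set, so this production goes in M[B, 'num']
B → num P: PREDICT = { 'num' }
  'num' is in predict set, so this production goes in M[B, 'num']

M[B, 'num'] = B → B id d, B → num P  (a multiply-defined cell — the grammar is not LL(1))

Answer: B → B id d, B → num P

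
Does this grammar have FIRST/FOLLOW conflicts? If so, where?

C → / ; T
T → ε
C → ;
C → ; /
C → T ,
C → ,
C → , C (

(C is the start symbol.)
A FIRST/FOLLOW conflict occurs when a non-terminal N has a nullable alternative N → β (β ⇒* ε) and another alternative N → α with FIRST(α) ∩ FOLLOW(N) ≠ ∅: on such a lookahead the parser cannot decide between expanding α and letting N vanish via β.

Nullable non-terminals: T.
T has a nullable alternative but only one production, so nothing to check.

C has no nullable alternative, so no FIRST/FOLLOW check is needed there.

No FIRST/FOLLOW conflicts found.

Answer: No FIRST/FOLLOW conflicts.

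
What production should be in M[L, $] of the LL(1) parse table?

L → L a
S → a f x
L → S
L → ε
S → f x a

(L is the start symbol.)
L → ε

To find M[L, $], we find productions for L where $ is in the predict set (PREDICT(N → α) = (FIRST(α) \ {ε}) ∪ (FOLLOW(N) if α ⇒* ε)).

Relevant sets:
  FIRST(L) = { 'a', 'f', ε }
  FIRST(S) = { 'a', 'f' }
  FOLLOW(L) = { $, 'a' }

L → L a: PREDICT = { 'a', 'f' }
L → S: PREDICT = { 'a', 'f' }
L → ε: PREDICT = { $, 'a' }
  $ is in predict set, so this production goes in M[L, $]

M[L, $] = L → ε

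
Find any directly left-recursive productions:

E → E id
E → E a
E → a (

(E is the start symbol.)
Direct left recursion occurs when N → N α for some non-terminal N (the right-hand side begins with the left-hand side itself).

E → E id: LEFT RECURSIVE (starts with E)
E → E a: LEFT RECURSIVE (starts with E)
E → a (: starts with a

The grammar has direct left recursion on: E.

Answer: Yes, E is left-recursive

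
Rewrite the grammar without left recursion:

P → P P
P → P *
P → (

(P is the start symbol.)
P → ( P'
P' → P P'
P' → * P'
P' → ε

P is directly left-recursive. The standard transformation for
  A → A α₁ | ... | A α_m | β₁ | ... | β_n
is
  A  → β₁ A' | ... | β_n A'
  A' → α₁ A' | ... | α_m A' | ε

P → ( becomes P → ( P'
P → P P becomes P' → P P'
P → P * becomes P' → * P'
Add P' → ε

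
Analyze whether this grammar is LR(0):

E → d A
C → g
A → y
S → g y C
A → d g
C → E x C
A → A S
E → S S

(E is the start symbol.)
Augment with E' → E and build the canonical LR(0) collection (I0 = CLOSURE({[E' → . E]}), then GOTO on every symbol after a dot until no new states appear). It has 17 states:
  I0: { [E → . S S], [E → . d A], [E' → . E], [S → . g y C] }  — shift
  I1: { [E' → E .] }  — accept
  I2: { [E → S . S], [S → . g y C] }  — shift
  I3: { [A → . A S], [A → . d g], [A → . y], [E → d . A] }  — shift
  I4: { [S → g . y C] }  — shift
  I5: { [C → . E x C], [C → . g], [E → . S S], [E → . d A], [S → . g y C], [S → g y . C] }  — shift
  I6: { [S → g y C .] }  — reduce
  I7: { [C → E . x C] }  — shift
  I8: { [C → g .], [S → g . y C] }  — shift, reduce
  I9: { [C → . E x C], [C → . g], [C → E x . C], [E → . S S], [E → . d A], [S → . g y C] }  — shift
  I10: { [C → E x C .] }  — reduce
  I11: { [A → A . S], [E → d A .], [S → . g y C] }  — shift, reduce
  I12: { [A → d . g] }  — shift
  I13: { [A → y .] }  — reduce
  I14: { [A → d g .] }  — reduce
  I15: { [A → A S .] }  — reduce
  I16: { [E → S S .] }  — reduce

Conflict in state I8:
  Shift-reduce conflict between [C → g .] and [S → g . y C]
So the grammar is NOT LR(0).

Answer: No. Shift-reduce conflict between [C → g .] and [S → g . y C]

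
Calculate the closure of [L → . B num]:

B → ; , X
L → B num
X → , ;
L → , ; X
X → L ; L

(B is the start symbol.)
To compute CLOSURE, for each item [A → α.Bβ] where B is a non-terminal, add [B → .γ] for all productions B → γ; repeat for the newly added items until nothing changes.

Start with: [L → . B num]
  [L → . B num] has the dot before B: add [B → . ; , X]
No further items can be added.

CLOSURE = { [B → . ; , X], [L → . B num] }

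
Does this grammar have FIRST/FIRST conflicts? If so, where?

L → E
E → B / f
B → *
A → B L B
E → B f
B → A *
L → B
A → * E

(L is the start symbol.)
Yes. L → E / L → B on { '*' }; E → B '/' f / E → B f on { '*' }; B → '*' / B → A '*' on { '*' }; A → B L B / A → '*' E on { '*' }

A FIRST/FIRST conflict occurs when two productions N → α and N → β for the same non-terminal have FIRST(α) ∩ FIRST(β) ≠ ∅ (with ε ∈ FIRST of a nullable right-hand side, so two nullable alternatives also conflict).

FIRST sets of the non-terminals at (or reachable through a nullable prefix from) the front of some alternative:
  FIRST(E) = { '*' }
  FIRST(B) = { '*' }
  FIRST(A) = { '*' }

Productions for L:
  L → E: FIRST = { '*' }
  L → B: FIRST = { '*' }
Productions for E:
  E → B / f: FIRST = { '*' }
  E → B f: FIRST = { '*' }
Productions for B:
  B → *: FIRST = { '*' }
  B → A *: FIRST = { '*' }
Productions for A:
  A → B L B: FIRST = { '*' }
  A → * E: FIRST = { '*' }

Conflict for L: L → E and L → B
  Overlap: { '*' }
Conflict for E: E → B / f and E → B f
  Overlap: { '*' }
Conflict for B: B → * and B → A *
  Overlap: { '*' }
Conflict for A: A → B L B and A → * E
  Overlap: { '*' }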